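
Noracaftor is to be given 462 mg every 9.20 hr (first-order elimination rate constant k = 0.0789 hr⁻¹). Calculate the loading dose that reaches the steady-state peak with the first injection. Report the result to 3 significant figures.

Accumulation ratio R = 1 / (1 − e^(−kτ)) = 1 / (1 − e^(−0.07890×9.20)) = 1 / (1 − 0.4839) = 1.938
Loading dose = maintenance dose × R = 462 × 1.938 ≈ 895 mg

895 mg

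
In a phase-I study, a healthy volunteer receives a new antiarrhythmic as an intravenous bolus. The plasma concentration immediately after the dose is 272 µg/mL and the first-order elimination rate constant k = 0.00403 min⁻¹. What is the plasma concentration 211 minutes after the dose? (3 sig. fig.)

C(t) = C₀ e^(−kt) = 272 × e^(−0.004030 × 211) = 272 × e^(−0.8503) = 272 × 0.4273 ≈ 116 µg/mL

116 µg/mL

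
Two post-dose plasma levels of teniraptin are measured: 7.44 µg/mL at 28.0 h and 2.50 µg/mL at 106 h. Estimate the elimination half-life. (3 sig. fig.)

k = ln(C₁/C₂) / (t₂ − t₁) = ln(7.44/2.50) / (106 − 28.0)
  = 1.091 / 78.00 = 0.01398 h⁻¹
t½ = ln 2 / k = ln 2 / 0.01398 ≈ 49.6 hours

49.6 hours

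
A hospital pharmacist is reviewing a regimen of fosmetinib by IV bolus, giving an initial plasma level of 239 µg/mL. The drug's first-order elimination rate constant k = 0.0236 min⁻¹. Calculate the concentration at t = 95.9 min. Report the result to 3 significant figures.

C(t) = C₀ e^(−kt) = 239 × e^(−0.02360 × 95.9) = 239 × e^(−2.263) = 239 × 0.1040 ≈ 24.9 µg/mL

24.9 µg/mL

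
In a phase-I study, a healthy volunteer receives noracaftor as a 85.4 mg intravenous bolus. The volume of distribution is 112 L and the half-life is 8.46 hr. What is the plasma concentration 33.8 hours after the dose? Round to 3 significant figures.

C₀ = dose / V = 85.4 / 112 = 0.7625 mg/L
k = ln 2 / 8.46 = 0.08193 hr⁻¹
C(t) = C₀ e^(−kt) = 0.7625 × e^(−0.08193 × 33.8) = 0.7625 × e^(−2.769) = 0.7625 × 0.06271 ≈ 0.0478 mg/L

0.0478 mg/L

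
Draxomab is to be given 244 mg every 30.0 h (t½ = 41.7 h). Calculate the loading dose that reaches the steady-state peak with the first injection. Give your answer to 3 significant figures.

k = ln 2 / 41.7 = 0.01662 h⁻¹
Accumulation ratio R = 1 / (1 − e^(−kτ)) = 1 / (1 − e^(−0.01662×30.0)) = 1 / (1 − 0.6073) = 2.547
Loading dose = maintenance dose × R = 244 × 2.547 ≈ 621 mg

621 mg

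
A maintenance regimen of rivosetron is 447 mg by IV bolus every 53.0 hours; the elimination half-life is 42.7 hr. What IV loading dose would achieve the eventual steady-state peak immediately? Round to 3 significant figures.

775 mg

k = ln 2 / 42.7 = 0.01623 hr⁻¹
Accumulation ratio R = 1 / (1 − e^(−kτ)) = 1 / (1 − e^(−0.01623×53.0)) = 1 / (1 − 0.4230) = 1.733
Loading dose = maintenance dose × R = 447 × 1.733 ≈ 775 mg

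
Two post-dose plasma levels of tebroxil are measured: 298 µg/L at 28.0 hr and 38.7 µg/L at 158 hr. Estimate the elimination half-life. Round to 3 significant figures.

44.1 hours

k = ln(C₁/C₂) / (t₂ − t₁) = ln(298/38.7) / (158 − 28.0)
  = 2.041 / 130.0 = 0.01570 hr⁻¹
t½ = ln 2 / k = ln 2 / 0.01570 ≈ 44.1 hours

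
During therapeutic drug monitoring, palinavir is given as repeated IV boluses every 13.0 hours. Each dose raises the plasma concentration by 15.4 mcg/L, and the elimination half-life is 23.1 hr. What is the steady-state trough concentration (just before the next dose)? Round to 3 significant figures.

k = ln 2 / 23.1 = 0.03001 hr⁻¹
Fraction remaining after one interval: e^(−kτ) = e^(−0.03001 × 13.0) = 0.6770
R = 1 / (1 − 0.6770) = 3.096
Css,max = 15.4 × 3.096 = 47.68 mcg/L
Css,min = Css,max × e^(−kτ) = 47.68 × 0.6770 ≈ 32.3 mcg/L

32.3 mcg/L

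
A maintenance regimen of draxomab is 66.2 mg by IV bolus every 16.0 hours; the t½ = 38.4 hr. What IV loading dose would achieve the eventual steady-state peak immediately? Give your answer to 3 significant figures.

k = ln 2 / 38.4 = 0.01805 hr⁻¹
Accumulation ratio R = 1 / (1 − e^(−kτ)) = 1 / (1 − e^(−0.01805×16.0)) = 1 / (1 − 0.7492) = 3.987
Loading dose = maintenance dose × R = 66.2 × 3.987 ≈ 264 mg

264 mg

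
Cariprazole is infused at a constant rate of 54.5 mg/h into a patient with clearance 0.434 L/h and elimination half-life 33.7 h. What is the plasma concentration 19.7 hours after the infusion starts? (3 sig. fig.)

41.8 mg/L

Css = rate / CL = 54.5 / 0.434 = 125.6 mg/L
k = ln 2 / 33.7 = 0.02057 h⁻¹
C(t) = Css (1 − e^(−kt)) = 125.6 × (1 − e^(−0.4052)) = 125.6 × 0.3332 ≈ 41.8 mg/L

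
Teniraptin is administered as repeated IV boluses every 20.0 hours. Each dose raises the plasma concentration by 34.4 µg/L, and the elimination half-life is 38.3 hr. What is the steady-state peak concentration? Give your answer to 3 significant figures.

k = ln 2 / 38.3 = 0.01810 hr⁻¹
Fraction remaining after one interval: e^(−kτ) = e^(−0.01810 × 20.0) = 0.6963
R = 1 / (1 − 0.6963) = 3.293
Css,max = 34.4 × 3.293 ≈ 113 µg/L

113 µg/L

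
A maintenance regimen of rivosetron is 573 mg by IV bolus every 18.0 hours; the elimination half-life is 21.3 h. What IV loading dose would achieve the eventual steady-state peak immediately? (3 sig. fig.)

1290 mg

k = ln 2 / 21.3 = 0.03254 h⁻¹
Accumulation ratio R = 1 / (1 − e^(−kτ)) = 1 / (1 − e^(−0.03254×18.0)) = 1 / (1 − 0.5567) = 2.256
Loading dose = maintenance dose × R = 573 × 2.256 ≈ 1290 mg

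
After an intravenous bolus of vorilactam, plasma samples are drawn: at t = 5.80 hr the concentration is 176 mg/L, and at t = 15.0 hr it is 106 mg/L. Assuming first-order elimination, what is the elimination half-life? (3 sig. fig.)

k = ln(C₁/C₂) / (t₂ − t₁) = ln(176/106) / (15.0 − 5.80)
  = 0.5070 / 9.200 = 0.05511 hr⁻¹
t½ = ln 2 / k = ln 2 / 0.05511 ≈ 12.6 hours

12.6 hours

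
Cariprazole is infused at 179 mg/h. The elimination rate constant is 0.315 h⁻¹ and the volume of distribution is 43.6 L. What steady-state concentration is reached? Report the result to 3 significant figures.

13.0 µg/mL

CL = k · V = 0.315 × 43.6 = 13.73 L/h
Css = rate / CL = 179 / 13.73 ≈ 13.0 µg/mL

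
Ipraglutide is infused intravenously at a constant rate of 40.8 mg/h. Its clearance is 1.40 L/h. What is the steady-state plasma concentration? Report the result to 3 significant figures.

29.1 µg/mL

Css = infusion rate / CL = 40.8 / 1.40 ≈ 29.1 µg/mL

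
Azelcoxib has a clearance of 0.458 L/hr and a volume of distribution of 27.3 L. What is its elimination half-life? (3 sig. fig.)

k = CL / V = 0.458 / 27.3 = 0.01678 hr⁻¹
t½ = ln 2 / k = ln 2 / 0.01678 ≈ 41.3 hours

41.3 hours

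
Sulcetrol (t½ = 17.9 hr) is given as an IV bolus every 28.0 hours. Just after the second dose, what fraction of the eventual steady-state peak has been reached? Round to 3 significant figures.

0.886

k = ln 2 / 17.9 = 0.03872 hr⁻¹
f_n = 1 − e^(−nkτ) = 1 − e^(−2 × 0.03872 × 28.0) = 1 − e^(−2.169) = 1 − 0.1143 ≈ 0.886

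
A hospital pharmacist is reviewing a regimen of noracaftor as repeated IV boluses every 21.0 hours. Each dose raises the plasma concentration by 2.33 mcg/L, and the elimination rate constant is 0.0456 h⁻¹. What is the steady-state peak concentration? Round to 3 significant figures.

Fraction remaining after one interval: e^(−kτ) = e^(−0.04560 × 21.0) = 0.3838
R = 1 / (1 − 0.3838) = 1.623
Css,max = 2.33 × 1.623 ≈ 3.78 mcg/L

3.78 mcg/L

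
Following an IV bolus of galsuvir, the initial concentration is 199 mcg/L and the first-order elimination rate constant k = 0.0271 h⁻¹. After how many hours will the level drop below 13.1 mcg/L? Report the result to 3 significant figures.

100 hours

C(t) = C₀ e^(−kt)  ⇒  t = ln(C₀/C) / k
t = ln(199/13.1) / 0.02710 = 2.721 / 0.02710 ≈ 100 hours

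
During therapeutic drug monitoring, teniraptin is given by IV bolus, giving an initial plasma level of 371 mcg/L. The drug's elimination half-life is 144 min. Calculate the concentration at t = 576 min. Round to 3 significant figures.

23.2 mcg/L

k = ln 2 / 144 = 0.004814 min⁻¹
576 min is 4.000 half-lives, so C = 371 × (1/2)^4.000 = 371 × 0.06250 ≈ 23.2 mcg/L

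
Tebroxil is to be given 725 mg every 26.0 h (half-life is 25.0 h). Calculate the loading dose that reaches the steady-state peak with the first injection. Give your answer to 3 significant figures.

1410 mg

k = ln 2 / 25.0 = 0.02773 h⁻¹
Accumulation ratio R = 1 / (1 − e^(−kτ)) = 1 / (1 − e^(−0.02773×26.0)) = 1 / (1 − 0.4863) = 1.947
Loading dose = maintenance dose × R = 725 × 1.947 ≈ 1410 mg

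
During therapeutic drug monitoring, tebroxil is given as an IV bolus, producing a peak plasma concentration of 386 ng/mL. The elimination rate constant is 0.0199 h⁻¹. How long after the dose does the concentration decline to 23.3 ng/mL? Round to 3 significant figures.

C(t) = C₀ e^(−kt)  ⇒  t = ln(C₀/C) / k
t = ln(386/23.3) / 0.01990 = 2.807 / 0.01990 ≈ 141 hours

141 hours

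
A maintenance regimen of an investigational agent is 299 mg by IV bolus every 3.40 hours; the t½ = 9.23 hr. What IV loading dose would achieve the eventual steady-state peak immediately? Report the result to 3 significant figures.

1330 mg

k = ln 2 / 9.23 = 0.07510 hr⁻¹
Accumulation ratio R = 1 / (1 − e^(−kτ)) = 1 / (1 − e^(−0.07510×3.40)) = 1 / (1 − 0.7747) = 4.438
Loading dose = maintenance dose × R = 299 × 4.438 ≈ 1330 mg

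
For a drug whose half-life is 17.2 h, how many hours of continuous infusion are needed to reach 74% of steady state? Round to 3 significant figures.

33.4 hours

k = ln 2 / 17.2 = 0.04030 h⁻¹
f = 1 − e^(−kt)  ⇒  t = −ln(1 − f) / k
t = −ln(1 − 0.74) / 0.04030 = 1.347 / 0.04030 ≈ 33.4 hours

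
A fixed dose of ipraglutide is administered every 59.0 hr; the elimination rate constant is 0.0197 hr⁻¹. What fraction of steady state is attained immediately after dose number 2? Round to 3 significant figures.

0.902

f_n = 1 − e^(−nkτ) = 1 − e^(−2 × 0.01970 × 59.0) = 1 − e^(−2.325) = 1 − 0.09782 ≈ 0.902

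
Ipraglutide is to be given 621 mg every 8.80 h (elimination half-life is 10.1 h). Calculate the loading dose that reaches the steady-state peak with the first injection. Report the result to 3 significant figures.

1370 mg

k = ln 2 / 10.1 = 0.06863 h⁻¹
Accumulation ratio R = 1 / (1 − e^(−kτ)) = 1 / (1 − e^(−0.06863×8.80)) = 1 / (1 − 0.5467) = 2.206
Loading dose = maintenance dose × R = 621 × 2.206 ≈ 1370 mg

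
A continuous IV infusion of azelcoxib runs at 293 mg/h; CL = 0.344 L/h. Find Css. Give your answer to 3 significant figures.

Css = infusion rate / CL = 293 / 0.344 ≈ 852 µg/mL

852 µg/mL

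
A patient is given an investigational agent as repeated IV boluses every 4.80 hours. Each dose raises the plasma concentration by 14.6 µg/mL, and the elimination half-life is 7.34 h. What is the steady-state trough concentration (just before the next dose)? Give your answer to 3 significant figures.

25.5 µg/mL

k = ln 2 / 7.34 = 0.09443 h⁻¹
Fraction remaining after one interval: e^(−kτ) = e^(−0.09443 × 4.80) = 0.6355
R = 1 / (1 − 0.6355) = 2.744
Css,max = 14.6 × 2.744 = 40.06 µg/mL
Css,min = Css,max × e^(−kτ) = 40.06 × 0.6355 ≈ 25.5 µg/mL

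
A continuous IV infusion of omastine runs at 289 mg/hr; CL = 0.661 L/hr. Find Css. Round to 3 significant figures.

437 µg/mL

Css = infusion rate / CL = 289 / 0.661 ≈ 437 µg/mL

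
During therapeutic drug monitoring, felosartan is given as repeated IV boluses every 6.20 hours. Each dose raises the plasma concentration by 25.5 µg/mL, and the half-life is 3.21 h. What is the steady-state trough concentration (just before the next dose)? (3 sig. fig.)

k = ln 2 / 3.21 = 0.2159 h⁻¹
Fraction remaining after one interval: e^(−kτ) = e^(−0.2159 × 6.20) = 0.2622
R = 1 / (1 − 0.2622) = 1.355
Css,max = 25.5 × 1.355 = 34.56 µg/mL
Css,min = Css,max × e^(−kτ) = 34.56 × 0.2622 ≈ 9.06 µg/mL

9.06 µg/mL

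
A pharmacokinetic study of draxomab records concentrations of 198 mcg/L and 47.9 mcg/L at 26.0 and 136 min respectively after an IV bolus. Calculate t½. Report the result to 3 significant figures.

53.7 minutes

k = ln(C₁/C₂) / (t₂ − t₁) = ln(198/47.9) / (136 − 26.0)
  = 1.419 / 110.0 = 0.01290 min⁻¹
t½ = ln 2 / k = ln 2 / 0.01290 ≈ 53.7 minutes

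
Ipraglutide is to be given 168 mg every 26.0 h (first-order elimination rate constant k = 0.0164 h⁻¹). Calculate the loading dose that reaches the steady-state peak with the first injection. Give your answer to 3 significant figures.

Accumulation ratio R = 1 / (1 − e^(−kτ)) = 1 / (1 − e^(−0.01640×26.0)) = 1 / (1 − 0.6529) = 2.881
Loading dose = maintenance dose × R = 168 × 2.881 ≈ 484 mg

484 mg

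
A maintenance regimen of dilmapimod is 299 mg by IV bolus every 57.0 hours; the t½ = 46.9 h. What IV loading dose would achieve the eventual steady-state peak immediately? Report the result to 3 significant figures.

525 mg

k = ln 2 / 46.9 = 0.01478 h⁻¹
Accumulation ratio R = 1 / (1 − e^(−kτ)) = 1 / (1 − e^(−0.01478×57.0)) = 1 / (1 − 0.4307) = 1.756
Loading dose = maintenance dose × R = 299 × 1.756 ≈ 525 mg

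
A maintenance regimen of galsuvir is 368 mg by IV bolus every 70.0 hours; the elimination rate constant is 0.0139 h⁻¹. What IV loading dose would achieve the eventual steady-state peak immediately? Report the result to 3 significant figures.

Accumulation ratio R = 1 / (1 − e^(−kτ)) = 1 / (1 − e^(−0.01390×70.0)) = 1 / (1 − 0.3779) = 1.608
Loading dose = maintenance dose × R = 368 × 1.608 ≈ 592 mg

592 mg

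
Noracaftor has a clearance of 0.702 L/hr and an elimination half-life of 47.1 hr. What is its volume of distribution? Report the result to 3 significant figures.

k = ln 2 / t½ = ln 2 / 47.1 = 0.01472 hr⁻¹
V = CL / k = 0.702 / 0.01472 ≈ 47.7 L

47.7 L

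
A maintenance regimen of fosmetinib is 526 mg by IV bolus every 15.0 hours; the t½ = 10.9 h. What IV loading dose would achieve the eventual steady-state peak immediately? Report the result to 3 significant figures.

856 mg

k = ln 2 / 10.9 = 0.06359 h⁻¹
Accumulation ratio R = 1 / (1 − e^(−kτ)) = 1 / (1 − e^(−0.06359×15.0)) = 1 / (1 − 0.3852) = 1.627
Loading dose = maintenance dose × R = 526 × 1.627 ≈ 856 mg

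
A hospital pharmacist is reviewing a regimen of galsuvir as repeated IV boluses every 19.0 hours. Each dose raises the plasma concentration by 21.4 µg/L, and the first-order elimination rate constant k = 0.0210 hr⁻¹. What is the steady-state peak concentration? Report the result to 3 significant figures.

65.0 µg/L

Fraction remaining after one interval: e^(−kτ) = e^(−0.02100 × 19.0) = 0.6710
R = 1 / (1 − 0.6710) = 3.039
Css,max = 21.4 × 3.039 ≈ 65.0 µg/L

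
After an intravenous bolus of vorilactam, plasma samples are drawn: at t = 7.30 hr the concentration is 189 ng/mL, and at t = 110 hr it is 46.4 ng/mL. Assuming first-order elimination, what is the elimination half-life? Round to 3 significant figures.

k = ln(C₁/C₂) / (t₂ − t₁) = ln(189/46.4) / (110 − 7.30)
  = 1.404 / 102.7 = 0.01368 hr⁻¹
t½ = ln 2 / k = ln 2 / 0.01368 ≈ 50.7 hours

50.7 hours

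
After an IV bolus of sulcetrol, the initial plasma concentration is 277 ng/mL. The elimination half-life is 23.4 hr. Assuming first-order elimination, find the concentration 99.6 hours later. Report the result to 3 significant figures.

k = ln 2 / 23.4 = 0.02962 hr⁻¹
C(t) = C₀ e^(−kt) = 277 × e^(−0.02962 × 99.6) = 277 × e^(−2.950) = 277 × 0.05232 ≈ 14.5 ng/mL

14.5 ng/mL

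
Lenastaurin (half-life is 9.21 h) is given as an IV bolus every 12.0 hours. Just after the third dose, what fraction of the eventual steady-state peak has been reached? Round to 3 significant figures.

0.933

k = ln 2 / 9.21 = 0.07526 h⁻¹
f_n = 1 − e^(−nkτ) = 1 − e^(−3 × 0.07526 × 12.0) = 1 − e^(−2.709) = 1 − 0.06658 ≈ 0.933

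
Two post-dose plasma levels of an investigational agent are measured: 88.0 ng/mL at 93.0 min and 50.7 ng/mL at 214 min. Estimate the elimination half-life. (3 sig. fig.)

152 minutes

k = ln(C₁/C₂) / (t₂ − t₁) = ln(88.0/50.7) / (214 − 93.0)
  = 0.5514 / 121.0 = 0.004557 min⁻¹
t½ = ln 2 / k = ln 2 / 0.004557 ≈ 152 minutes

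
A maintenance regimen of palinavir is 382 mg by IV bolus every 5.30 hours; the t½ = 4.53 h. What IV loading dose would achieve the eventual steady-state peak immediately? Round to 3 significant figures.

688 mg

k = ln 2 / 4.53 = 0.1530 h⁻¹
Accumulation ratio R = 1 / (1 − e^(−kτ)) = 1 / (1 − e^(−0.1530×5.30)) = 1 / (1 − 0.4444) = 1.800
Loading dose = maintenance dose × R = 382 × 1.800 ≈ 688 mg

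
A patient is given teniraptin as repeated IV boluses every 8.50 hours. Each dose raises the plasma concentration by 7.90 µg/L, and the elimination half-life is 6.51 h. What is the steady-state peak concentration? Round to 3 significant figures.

k = ln 2 / 6.51 = 0.1065 h⁻¹
Fraction remaining after one interval: e^(−kτ) = e^(−0.1065 × 8.50) = 0.4045
R = 1 / (1 − 0.4045) = 1.679
Css,max = 7.90 × 1.679 ≈ 13.3 µg/L

13.3 µg/L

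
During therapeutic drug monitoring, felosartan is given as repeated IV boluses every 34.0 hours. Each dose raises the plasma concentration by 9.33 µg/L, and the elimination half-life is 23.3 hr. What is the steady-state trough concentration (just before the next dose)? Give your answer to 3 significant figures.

k = ln 2 / 23.3 = 0.02975 hr⁻¹
Fraction remaining after one interval: e^(−kτ) = e^(−0.02975 × 34.0) = 0.3637
R = 1 / (1 − 0.3637) = 1.572
Css,max = 9.33 × 1.572 = 14.66 µg/L
Css,min = Css,max × e^(−kτ) = 14.66 × 0.3637 ≈ 5.33 µg/L

5.33 µg/L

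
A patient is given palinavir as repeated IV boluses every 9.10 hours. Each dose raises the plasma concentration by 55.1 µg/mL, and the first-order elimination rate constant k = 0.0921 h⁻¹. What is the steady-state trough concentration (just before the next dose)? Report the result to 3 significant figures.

42.0 µg/mL

Fraction remaining after one interval: e^(−kτ) = e^(−0.09210 × 9.10) = 0.4325
R = 1 / (1 − 0.4325) = 1.762
Css,max = 55.1 × 1.762 = 97.10 µg/mL
Css,min = Css,max × e^(−kτ) = 97.10 × 0.4325 ≈ 42.0 µg/mL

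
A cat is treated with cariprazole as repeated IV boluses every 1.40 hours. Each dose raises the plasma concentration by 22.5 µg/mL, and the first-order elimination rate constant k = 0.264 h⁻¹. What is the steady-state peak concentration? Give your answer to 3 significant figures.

Fraction remaining after one interval: e^(−kτ) = e^(−0.2640 × 1.40) = 0.6910
R = 1 / (1 − 0.6910) = 3.236
Css,max = 22.5 × 3.236 ≈ 72.8 µg/mL

72.8 µg/mL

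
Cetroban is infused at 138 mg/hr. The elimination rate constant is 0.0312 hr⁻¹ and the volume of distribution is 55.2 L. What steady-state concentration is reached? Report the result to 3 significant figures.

80.1 µg/mL

CL = k · V = 0.0312 × 55.2 = 1.722 L/hr
Css = rate / CL = 138 / 1.722 ≈ 80.1 µg/mL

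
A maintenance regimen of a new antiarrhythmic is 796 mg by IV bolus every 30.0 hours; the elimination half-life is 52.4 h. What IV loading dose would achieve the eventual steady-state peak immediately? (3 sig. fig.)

k = ln 2 / 52.4 = 0.01323 h⁻¹
Accumulation ratio R = 1 / (1 − e^(−kτ)) = 1 / (1 − e^(−0.01323×30.0)) = 1 / (1 − 0.6724) = 3.053
Loading dose = maintenance dose × R = 796 × 3.053 ≈ 2430 mg

2430 mg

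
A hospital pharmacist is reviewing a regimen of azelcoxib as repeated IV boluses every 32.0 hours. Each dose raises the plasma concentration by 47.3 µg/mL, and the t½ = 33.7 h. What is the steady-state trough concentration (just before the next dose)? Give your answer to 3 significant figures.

k = ln 2 / 33.7 = 0.02057 h⁻¹
Fraction remaining after one interval: e^(−kτ) = e^(−0.02057 × 32.0) = 0.5178
R = 1 / (1 − 0.5178) = 2.074
Css,max = 47.3 × 2.074 = 98.09 µg/mL
Css,min = Css,max × e^(−kτ) = 98.09 × 0.5178 ≈ 50.8 µg/mL

50.8 µg/mL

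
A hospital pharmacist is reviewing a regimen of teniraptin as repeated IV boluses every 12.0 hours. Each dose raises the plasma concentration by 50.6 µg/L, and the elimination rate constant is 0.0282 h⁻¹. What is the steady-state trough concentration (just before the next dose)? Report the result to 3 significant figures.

126 µg/L

Fraction remaining after one interval: e^(−kτ) = e^(−0.02820 × 12.0) = 0.7129
R = 1 / (1 − 0.7129) = 3.483
Css,max = 50.6 × 3.483 = 176.3 µg/L
Css,min = Css,max × e^(−kτ) = 176.3 × 0.7129 ≈ 126 µg/L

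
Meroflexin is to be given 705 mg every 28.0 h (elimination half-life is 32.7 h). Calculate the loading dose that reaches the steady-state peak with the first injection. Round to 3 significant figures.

k = ln 2 / 32.7 = 0.02120 h⁻¹
Accumulation ratio R = 1 / (1 − e^(−kτ)) = 1 / (1 − e^(−0.02120×28.0)) = 1 / (1 − 0.5524) = 2.234
Loading dose = maintenance dose × R = 705 × 2.234 ≈ 1570 mg

1570 mg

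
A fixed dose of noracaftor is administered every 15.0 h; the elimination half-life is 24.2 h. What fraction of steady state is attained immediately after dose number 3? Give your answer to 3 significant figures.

0.724

k = ln 2 / 24.2 = 0.02864 h⁻¹
f_n = 1 − e^(−nkτ) = 1 − e^(−3 × 0.02864 × 15.0) = 1 − e^(−1.289) = 1 − 0.2756 ≈ 0.724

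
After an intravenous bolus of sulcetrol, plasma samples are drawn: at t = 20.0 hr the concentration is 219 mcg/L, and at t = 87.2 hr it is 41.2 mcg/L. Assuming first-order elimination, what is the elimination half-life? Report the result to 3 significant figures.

k = ln(C₁/C₂) / (t₂ − t₁) = ln(219/41.2) / (87.2 − 20.0)
  = 1.671 / 67.20 = 0.02486 hr⁻¹
t½ = ln 2 / k = ln 2 / 0.02486 ≈ 27.9 hours

27.9 hours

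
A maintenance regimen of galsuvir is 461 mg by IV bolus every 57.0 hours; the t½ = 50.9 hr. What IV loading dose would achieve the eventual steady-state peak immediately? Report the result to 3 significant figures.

854 mg

k = ln 2 / 50.9 = 0.01362 hr⁻¹
Accumulation ratio R = 1 / (1 − e^(−kτ)) = 1 / (1 − e^(−0.01362×57.0)) = 1 / (1 − 0.4601) = 1.852
Loading dose = maintenance dose × R = 461 × 1.852 ≈ 854 mg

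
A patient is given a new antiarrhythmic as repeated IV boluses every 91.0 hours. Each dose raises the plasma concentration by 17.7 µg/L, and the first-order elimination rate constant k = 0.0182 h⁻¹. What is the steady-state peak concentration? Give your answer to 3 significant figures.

21.9 µg/L

Fraction remaining after one interval: e^(−kτ) = e^(−0.01820 × 91.0) = 0.1909
R = 1 / (1 − 0.1909) = 1.236
Css,max = 17.7 × 1.236 ≈ 21.9 µg/L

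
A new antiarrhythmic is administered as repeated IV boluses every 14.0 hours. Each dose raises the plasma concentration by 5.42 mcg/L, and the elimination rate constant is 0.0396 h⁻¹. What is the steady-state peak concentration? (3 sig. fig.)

12.7 mcg/L

Fraction remaining after one interval: e^(−kτ) = e^(−0.03960 × 14.0) = 0.5744
R = 1 / (1 − 0.5744) = 2.350
Css,max = 5.42 × 2.350 ≈ 12.7 mcg/L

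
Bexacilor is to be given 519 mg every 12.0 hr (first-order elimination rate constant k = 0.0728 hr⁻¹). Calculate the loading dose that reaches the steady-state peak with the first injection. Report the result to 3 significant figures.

Accumulation ratio R = 1 / (1 − e^(−kτ)) = 1 / (1 − e^(−0.07280×12.0)) = 1 / (1 − 0.4174) = 1.717
Loading dose = maintenance dose × R = 519 × 1.717 ≈ 891 mg

891 mg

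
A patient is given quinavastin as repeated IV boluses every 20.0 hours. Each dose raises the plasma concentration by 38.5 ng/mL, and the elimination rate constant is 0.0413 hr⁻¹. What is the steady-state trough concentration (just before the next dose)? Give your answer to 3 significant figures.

30.0 ng/mL

Fraction remaining after one interval: e^(−kτ) = e^(−0.04130 × 20.0) = 0.4378
R = 1 / (1 − 0.4378) = 1.779
Css,max = 38.5 × 1.779 = 68.48 ng/mL
Css,min = Css,max × e^(−kτ) = 68.48 × 0.4378 ≈ 30.0 ng/mL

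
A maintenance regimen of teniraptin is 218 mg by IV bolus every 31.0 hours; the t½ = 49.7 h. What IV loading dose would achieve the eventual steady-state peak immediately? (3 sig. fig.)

k = ln 2 / 49.7 = 0.01395 h⁻¹
Accumulation ratio R = 1 / (1 − e^(−kτ)) = 1 / (1 − e^(−0.01395×31.0)) = 1 / (1 − 0.6490) = 2.849
Loading dose = maintenance dose × R = 218 × 2.849 ≈ 621 mg

621 mg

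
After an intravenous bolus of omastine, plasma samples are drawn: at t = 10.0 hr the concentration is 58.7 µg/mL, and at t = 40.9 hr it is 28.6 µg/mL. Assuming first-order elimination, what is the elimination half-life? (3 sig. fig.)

29.8 hours

k = ln(C₁/C₂) / (t₂ − t₁) = ln(58.7/28.6) / (40.9 − 10.0)
  = 0.7190 / 30.90 = 0.02327 hr⁻¹
t½ = ln 2 / k = ln 2 / 0.02327 ≈ 29.8 hours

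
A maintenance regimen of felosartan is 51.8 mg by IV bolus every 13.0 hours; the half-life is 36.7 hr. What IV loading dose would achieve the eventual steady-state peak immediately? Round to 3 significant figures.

k = ln 2 / 36.7 = 0.01889 hr⁻¹
Accumulation ratio R = 1 / (1 − e^(−kτ)) = 1 / (1 − e^(−0.01889×13.0)) = 1 / (1 − 0.7823) = 4.593
Loading dose = maintenance dose × R = 51.8 × 4.593 ≈ 238 mg

238 mg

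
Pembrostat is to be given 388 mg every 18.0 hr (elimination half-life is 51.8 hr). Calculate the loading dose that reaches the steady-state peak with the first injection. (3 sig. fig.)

k = ln 2 / 51.8 = 0.01338 hr⁻¹
Accumulation ratio R = 1 / (1 − e^(−kτ)) = 1 / (1 − e^(−0.01338×18.0)) = 1 / (1 − 0.7860) = 4.672
Loading dose = maintenance dose × R = 388 × 4.672 ≈ 1810 mg

1810 mg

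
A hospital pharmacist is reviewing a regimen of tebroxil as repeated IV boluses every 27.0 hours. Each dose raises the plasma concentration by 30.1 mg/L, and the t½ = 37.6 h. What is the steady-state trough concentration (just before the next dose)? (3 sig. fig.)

k = ln 2 / 37.6 = 0.01843 h⁻¹
Fraction remaining after one interval: e^(−kτ) = e^(−0.01843 × 27.0) = 0.6079
R = 1 / (1 − 0.6079) = 2.550
Css,max = 30.1 × 2.550 = 76.77 mg/L
Css,min = Css,max × e^(−kτ) = 76.77 × 0.6079 ≈ 46.7 mg/L

46.7 mg/L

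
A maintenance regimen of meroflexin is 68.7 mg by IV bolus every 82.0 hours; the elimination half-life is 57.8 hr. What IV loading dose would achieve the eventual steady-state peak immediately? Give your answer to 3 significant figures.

110 mg

k = ln 2 / 57.8 = 0.01199 hr⁻¹
Accumulation ratio R = 1 / (1 − e^(−kτ)) = 1 / (1 − e^(−0.01199×82.0)) = 1 / (1 − 0.3741) = 1.598
Loading dose = maintenance dose × R = 68.7 × 1.598 ≈ 110 mg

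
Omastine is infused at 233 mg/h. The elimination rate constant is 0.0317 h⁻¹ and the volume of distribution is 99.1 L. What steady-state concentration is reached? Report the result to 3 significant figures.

CL = k · V = 0.0317 × 99.1 = 3.141 L/h
Css = rate / CL = 233 / 3.141 ≈ 74.2 mg/L

74.2 mg/L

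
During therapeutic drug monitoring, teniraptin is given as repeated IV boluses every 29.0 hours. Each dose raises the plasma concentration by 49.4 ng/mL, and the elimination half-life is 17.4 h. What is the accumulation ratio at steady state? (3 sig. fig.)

1.46

k = ln 2 / 17.4 = 0.03984 h⁻¹
Fraction remaining after one interval: e^(−kτ) = e^(−0.03984 × 29.0) = 0.3150
R = 1 / (1 − 0.3150) = 1 / 0.6850 ≈ 1.46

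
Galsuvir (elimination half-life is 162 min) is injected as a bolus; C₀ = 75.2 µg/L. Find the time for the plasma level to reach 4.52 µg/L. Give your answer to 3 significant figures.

657 minutes

k = ln 2 / 162 = 0.004279 min⁻¹
C(t) = C₀ e^(−kt)  ⇒  t = ln(C₀/C) / k
t = ln(75.2/4.52) / 0.004279 = 2.812 / 0.004279 ≈ 657 minutes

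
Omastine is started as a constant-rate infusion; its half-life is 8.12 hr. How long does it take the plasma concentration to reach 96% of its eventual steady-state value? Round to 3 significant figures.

37.7 hours

k = ln 2 / 8.12 = 0.08536 hr⁻¹
f = 1 − e^(−kt)  ⇒  t = −ln(1 − f) / k
t = −ln(1 − 0.96) / 0.08536 = 3.219 / 0.08536 ≈ 37.7 hours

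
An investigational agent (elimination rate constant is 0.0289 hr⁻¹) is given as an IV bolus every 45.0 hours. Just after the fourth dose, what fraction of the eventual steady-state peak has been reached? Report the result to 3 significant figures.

0.994

f_n = 1 − e^(−nkτ) = 1 − e^(−4 × 0.02890 × 45.0) = 1 − e^(−5.202) = 1 − 0.005506 ≈ 0.994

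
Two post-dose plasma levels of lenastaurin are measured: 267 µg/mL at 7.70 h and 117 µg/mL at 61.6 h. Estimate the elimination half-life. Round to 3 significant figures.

k = ln(C₁/C₂) / (t₂ − t₁) = ln(267/117) / (61.6 − 7.70)
  = 0.8251 / 53.90 = 0.01531 h⁻¹
t½ = ln 2 / k = ln 2 / 0.01531 ≈ 45.3 hours

45.3 hours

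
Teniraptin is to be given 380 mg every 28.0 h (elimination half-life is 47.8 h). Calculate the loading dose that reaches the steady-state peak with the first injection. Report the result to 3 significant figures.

k = ln 2 / 47.8 = 0.01450 h⁻¹
Accumulation ratio R = 1 / (1 − e^(−kτ)) = 1 / (1 − e^(−0.01450×28.0)) = 1 / (1 − 0.6663) = 2.997
Loading dose = maintenance dose × R = 380 × 2.997 ≈ 1140 mg

1140 mg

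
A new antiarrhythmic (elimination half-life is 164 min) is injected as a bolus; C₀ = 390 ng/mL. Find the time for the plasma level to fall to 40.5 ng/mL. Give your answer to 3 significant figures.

k = ln 2 / 164 = 0.004227 min⁻¹
C(t) = C₀ e^(−kt)  ⇒  t = ln(C₀/C) / k
t = ln(390/40.5) / 0.004227 = 2.265 / 0.004227 ≈ 536 minutes

536 minutes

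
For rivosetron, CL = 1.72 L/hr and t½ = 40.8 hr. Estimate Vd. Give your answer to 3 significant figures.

k = ln 2 / t½ = ln 2 / 40.8 = 0.01699 hr⁻¹
V = CL / k = 1.72 / 0.01699 ≈ 101 L

101 L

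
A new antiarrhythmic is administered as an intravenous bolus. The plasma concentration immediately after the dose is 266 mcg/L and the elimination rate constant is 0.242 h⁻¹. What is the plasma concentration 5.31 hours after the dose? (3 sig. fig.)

C(t) = C₀ e^(−kt) = 266 × e^(−0.2420 × 5.31) = 266 × e^(−1.285) = 266 × 0.2766 ≈ 73.6 mcg/L

73.6 mcg/L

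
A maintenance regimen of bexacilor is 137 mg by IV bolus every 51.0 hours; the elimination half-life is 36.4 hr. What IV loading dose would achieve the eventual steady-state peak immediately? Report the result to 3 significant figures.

220 mg

k = ln 2 / 36.4 = 0.01904 hr⁻¹
Accumulation ratio R = 1 / (1 − e^(−kτ)) = 1 / (1 − e^(−0.01904×51.0)) = 1 / (1 − 0.3786) = 1.609
Loading dose = maintenance dose × R = 137 × 1.609 ≈ 220 mg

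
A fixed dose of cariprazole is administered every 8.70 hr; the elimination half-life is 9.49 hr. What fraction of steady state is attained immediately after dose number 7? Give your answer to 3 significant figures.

k = ln 2 / 9.49 = 0.07304 hr⁻¹
f_n = 1 − e^(−nkτ) = 1 − e^(−7 × 0.07304 × 8.70) = 1 − e^(−4.448) = 1 − 0.01170 ≈ 0.988

0.988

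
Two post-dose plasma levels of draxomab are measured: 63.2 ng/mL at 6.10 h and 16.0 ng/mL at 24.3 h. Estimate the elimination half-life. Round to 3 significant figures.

9.18 hours

k = ln(C₁/C₂) / (t₂ − t₁) = ln(63.2/16.0) / (24.3 − 6.10)
  = 1.374 / 18.20 = 0.07548 h⁻¹
t½ = ln 2 / k = ln 2 / 0.07548 ≈ 9.18 hours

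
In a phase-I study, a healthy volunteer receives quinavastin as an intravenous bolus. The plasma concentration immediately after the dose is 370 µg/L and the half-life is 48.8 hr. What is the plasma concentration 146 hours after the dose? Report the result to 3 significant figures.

k = ln 2 / 48.8 = 0.01420 hr⁻¹
146 hr is 2.992 half-lives, so C = 370 × (1/2)^2.992 = 370 × 0.1257 ≈ 46.5 µg/L

46.5 µg/L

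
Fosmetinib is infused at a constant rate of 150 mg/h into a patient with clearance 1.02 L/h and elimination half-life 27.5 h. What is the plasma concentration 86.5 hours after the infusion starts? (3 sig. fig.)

130 µg/mL

Css = rate / CL = 150 / 1.02 = 147.1 µg/mL
k = ln 2 / 27.5 = 0.02521 h⁻¹
C(t) = Css (1 − e^(−kt)) = 147.1 × (1 − e^(−2.180)) = 147.1 × 0.8870 ≈ 130 µg/mL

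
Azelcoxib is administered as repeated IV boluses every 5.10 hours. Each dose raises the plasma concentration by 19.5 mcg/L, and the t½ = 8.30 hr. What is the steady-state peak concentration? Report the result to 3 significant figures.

56.2 mcg/L

k = ln 2 / 8.30 = 0.08351 hr⁻¹
Fraction remaining after one interval: e^(−kτ) = e^(−0.08351 × 5.10) = 0.6532
R = 1 / (1 − 0.6532) = 2.883
Css,max = 19.5 × 2.883 ≈ 56.2 mcg/L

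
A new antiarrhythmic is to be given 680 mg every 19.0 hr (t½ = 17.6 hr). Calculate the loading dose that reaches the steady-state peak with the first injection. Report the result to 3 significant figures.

k = ln 2 / 17.6 = 0.03938 hr⁻¹
Accumulation ratio R = 1 / (1 − e^(−kτ)) = 1 / (1 − e^(−0.03938×19.0)) = 1 / (1 − 0.4732) = 1.898
Loading dose = maintenance dose × R = 680 × 1.898 ≈ 1290 mg

1290 mg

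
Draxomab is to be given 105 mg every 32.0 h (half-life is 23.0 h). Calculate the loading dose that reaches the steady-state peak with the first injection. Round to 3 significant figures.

k = ln 2 / 23.0 = 0.03014 h⁻¹
Accumulation ratio R = 1 / (1 − e^(−kτ)) = 1 / (1 − e^(−0.03014×32.0)) = 1 / (1 − 0.3812) = 1.616
Loading dose = maintenance dose × R = 105 × 1.616 ≈ 170 mg

170 mg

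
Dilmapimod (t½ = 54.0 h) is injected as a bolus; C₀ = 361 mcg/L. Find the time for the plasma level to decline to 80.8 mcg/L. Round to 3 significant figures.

k = ln 2 / 54.0 = 0.01284 h⁻¹
C(t) = C₀ e^(−kt)  ⇒  t = ln(C₀/C) / k
t = ln(361/80.8) / 0.01284 = 1.497 / 0.01284 ≈ 117 hours

117 hours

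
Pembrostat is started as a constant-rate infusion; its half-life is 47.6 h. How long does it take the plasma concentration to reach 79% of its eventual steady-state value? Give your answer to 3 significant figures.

107 hours

k = ln 2 / 47.6 = 0.01456 h⁻¹
f = 1 − e^(−kt)  ⇒  t = −ln(1 − f) / k
t = −ln(1 − 0.79) / 0.01456 = 1.561 / 0.01456 ≈ 107 hours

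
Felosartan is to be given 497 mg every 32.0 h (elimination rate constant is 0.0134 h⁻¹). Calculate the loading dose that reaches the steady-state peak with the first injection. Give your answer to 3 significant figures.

Accumulation ratio R = 1 / (1 − e^(−kτ)) = 1 / (1 − e^(−0.01340×32.0)) = 1 / (1 − 0.6513) = 2.868
Loading dose = maintenance dose × R = 497 × 2.868 ≈ 1430 mg

1430 mg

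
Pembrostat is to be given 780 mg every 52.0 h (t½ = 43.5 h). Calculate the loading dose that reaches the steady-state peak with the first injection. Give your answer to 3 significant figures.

k = ln 2 / 43.5 = 0.01593 h⁻¹
Accumulation ratio R = 1 / (1 − e^(−kτ)) = 1 / (1 − e^(−0.01593×52.0)) = 1 / (1 − 0.4367) = 1.775
Loading dose = maintenance dose × R = 780 × 1.775 ≈ 1380 mg

1380 mg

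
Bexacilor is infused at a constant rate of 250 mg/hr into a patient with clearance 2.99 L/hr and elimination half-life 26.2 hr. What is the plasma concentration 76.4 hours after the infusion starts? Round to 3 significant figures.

Css = rate / CL = 250 / 2.99 = 83.61 µg/mL
k = ln 2 / 26.2 = 0.02646 hr⁻¹
C(t) = Css (1 − e^(−kt)) = 83.61 × (1 − e^(−2.021)) = 83.61 × 0.8675 ≈ 72.5 µg/mL

72.5 µg/mL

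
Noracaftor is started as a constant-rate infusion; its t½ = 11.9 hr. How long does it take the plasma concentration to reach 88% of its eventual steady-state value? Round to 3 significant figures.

k = ln 2 / 11.9 = 0.05825 hr⁻¹
f = 1 − e^(−kt)  ⇒  t = −ln(1 − f) / k
t = −ln(1 − 0.88) / 0.05825 = 2.120 / 0.05825 ≈ 36.4 hours

36.4 hours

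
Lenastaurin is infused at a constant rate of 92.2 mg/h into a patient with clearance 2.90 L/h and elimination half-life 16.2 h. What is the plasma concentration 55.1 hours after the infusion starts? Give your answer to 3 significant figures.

Css = rate / CL = 92.2 / 2.90 = 31.79 µg/mL
k = ln 2 / 16.2 = 0.04279 h⁻¹
C(t) = Css (1 − e^(−kt)) = 31.79 × (1 − e^(−2.358)) = 31.79 × 0.9053 ≈ 28.8 µg/mL

28.8 µg/mL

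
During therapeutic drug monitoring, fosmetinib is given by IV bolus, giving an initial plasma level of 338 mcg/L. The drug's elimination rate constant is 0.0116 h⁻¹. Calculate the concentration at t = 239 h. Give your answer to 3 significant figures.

21.1 mcg/L

C(t) = C₀ e^(−kt) = 338 × e^(−0.01160 × 239) = 338 × e^(−2.772) = 338 × 0.06251 ≈ 21.1 mcg/L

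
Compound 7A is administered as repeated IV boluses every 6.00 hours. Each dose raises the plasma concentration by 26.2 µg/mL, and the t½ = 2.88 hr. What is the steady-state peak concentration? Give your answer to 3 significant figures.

k = ln 2 / 2.88 = 0.2407 hr⁻¹
Fraction remaining after one interval: e^(−kτ) = e^(−0.2407 × 6.00) = 0.2360
R = 1 / (1 − 0.2360) = 1.309
Css,max = 26.2 × 1.309 ≈ 34.3 µg/mL

34.3 µg/mL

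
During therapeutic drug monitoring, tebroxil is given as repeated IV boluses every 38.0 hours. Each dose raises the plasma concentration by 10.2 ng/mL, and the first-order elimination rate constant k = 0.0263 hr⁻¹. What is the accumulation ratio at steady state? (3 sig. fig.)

Fraction remaining after one interval: e^(−kτ) = e^(−0.02630 × 38.0) = 0.3681
R = 1 / (1 − 0.3681) = 1 / 0.6319 ≈ 1.58

1.58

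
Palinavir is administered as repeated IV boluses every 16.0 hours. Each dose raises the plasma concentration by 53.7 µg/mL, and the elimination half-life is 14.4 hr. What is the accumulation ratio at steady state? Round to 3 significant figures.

1.86

k = ln 2 / 14.4 = 0.04814 hr⁻¹
Fraction remaining after one interval: e^(−kτ) = e^(−0.04814 × 16.0) = 0.4629
R = 1 / (1 − 0.4629) = 1 / 0.5371 ≈ 1.86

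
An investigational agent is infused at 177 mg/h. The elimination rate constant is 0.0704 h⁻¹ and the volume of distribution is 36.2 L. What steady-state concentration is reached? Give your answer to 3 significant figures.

69.5 µg/mL

CL = k · V = 0.0704 × 36.2 = 2.548 L/h
Css = rate / CL = 177 / 2.548 ≈ 69.5 µg/mL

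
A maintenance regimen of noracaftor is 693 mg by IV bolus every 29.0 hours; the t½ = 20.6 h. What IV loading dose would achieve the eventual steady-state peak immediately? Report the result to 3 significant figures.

k = ln 2 / 20.6 = 0.03365 h⁻¹
Accumulation ratio R = 1 / (1 − e^(−kτ)) = 1 / (1 − e^(−0.03365×29.0)) = 1 / (1 − 0.3769) = 1.605
Loading dose = maintenance dose × R = 693 × 1.605 ≈ 1110 mg

1110 mg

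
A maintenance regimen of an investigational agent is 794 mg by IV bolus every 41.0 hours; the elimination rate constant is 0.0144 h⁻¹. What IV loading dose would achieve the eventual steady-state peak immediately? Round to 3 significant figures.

1780 mg

Accumulation ratio R = 1 / (1 − e^(−kτ)) = 1 / (1 − e^(−0.01440×41.0)) = 1 / (1 − 0.5541) = 2.243
Loading dose = maintenance dose × R = 794 × 2.243 ≈ 1780 mg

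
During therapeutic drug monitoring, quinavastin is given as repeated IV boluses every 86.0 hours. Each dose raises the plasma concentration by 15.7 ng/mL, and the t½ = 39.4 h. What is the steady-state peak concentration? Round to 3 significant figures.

k = ln 2 / 39.4 = 0.01759 h⁻¹
Fraction remaining after one interval: e^(−kτ) = e^(−0.01759 × 86.0) = 0.2203
R = 1 / (1 − 0.2203) = 1.282
Css,max = 15.7 × 1.282 ≈ 20.1 ng/mL

20.1 ng/mL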